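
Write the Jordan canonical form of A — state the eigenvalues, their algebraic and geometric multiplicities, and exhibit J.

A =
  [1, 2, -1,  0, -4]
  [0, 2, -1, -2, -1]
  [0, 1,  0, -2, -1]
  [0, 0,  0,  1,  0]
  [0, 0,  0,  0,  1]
J_3(1) ⊕ J_1(1) ⊕ J_1(1)

The characteristic polynomial is
  det(x·I − A) = x^5 - 5*x^4 + 10*x^3 - 10*x^2 + 5*x - 1 = (x - 1)^5

Eigenvalues and multiplicities (the geometric multiplicity of λ is n − rank(A − λI), which equals the number of Jordan blocks for λ):
  λ = 1: algebraic multiplicity = 5, geometric multiplicity = 3

Determining the block sizes for each eigenvalue:
  λ = 1: with am = 5 and gm = 3, the partition is not yet determined (e.g. several partitions of 5 into 3 parts exist). Let N = A − (1)·I. Computing rank(N^1) = 2, rank(N^2) = 1, rank(N^3) = 0; the number of blocks of size ≥ j is rank(N^{j−1}) − rank(N^j), giving [3, 1, 1]. So we have 1 block(s) of size 3, 2 block(s) of size 1 → block sizes [3, 1, 1]

Assembling the blocks gives a Jordan form
J =
  [1, 1, 0, 0, 0]
  [0, 1, 1, 0, 0]
  [0, 0, 1, 0, 0]
  [0, 0, 0, 1, 0]
  [0, 0, 0, 0, 1]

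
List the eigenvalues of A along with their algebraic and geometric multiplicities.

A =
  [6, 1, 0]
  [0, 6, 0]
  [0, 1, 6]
λ = 6: alg = 3, geom = 2

Step 1 — factor the characteristic polynomial to read off the algebraic multiplicities:
  χ_A(x) = (x - 6)^3

Step 2 — compute geometric multiplicities via the rank-nullity identity g(λ) = n − rank(A − λI):
  rank(A − (6)·I) = 1, so dim ker(A − (6)·I) = n − 1 = 2

Summary:
  λ = 6: algebraic multiplicity = 3, geometric multiplicity = 2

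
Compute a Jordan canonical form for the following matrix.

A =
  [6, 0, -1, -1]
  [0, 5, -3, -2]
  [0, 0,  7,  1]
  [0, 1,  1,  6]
J_3(6) ⊕ J_1(6)

The characteristic polynomial is
  det(x·I − A) = x^4 - 24*x^3 + 216*x^2 - 864*x + 1296 = (x - 6)^4

Eigenvalues and multiplicities (the geometric multiplicity of λ is n − rank(A − λI), which equals the number of Jordan blocks for λ):
  λ = 6: algebraic multiplicity = 4, geometric multiplicity = 2

Determining the block sizes for each eigenvalue:
  λ = 6: with am = 4 and gm = 2, the partition is not yet determined (e.g. several partitions of 4 into 2 parts exist). Let N = A − (6)·I. Computing rank(N^1) = 2, rank(N^2) = 1, rank(N^3) = 0; the number of blocks of size ≥ j is rank(N^{j−1}) − rank(N^j), giving [2, 1, 1]. So we have 1 block(s) of size 3, 1 block(s) of size 1 → block sizes [3, 1]

Assembling the blocks gives a Jordan form
J =
  [6, 1, 0, 0]
  [0, 6, 1, 0]
  [0, 0, 6, 0]
  [0, 0, 0, 6]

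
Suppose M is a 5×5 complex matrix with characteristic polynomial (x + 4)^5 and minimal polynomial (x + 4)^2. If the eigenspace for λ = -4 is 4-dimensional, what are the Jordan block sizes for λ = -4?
Block sizes for λ = -4: [2, 1, 1, 1]

Step 1 — from the characteristic polynomial, algebraic multiplicity of λ = -4 is 5. From dim ker(M − (-4)·I) = 4, there are exactly 4 Jordan blocks for λ = -4.
Step 2 — from the minimal polynomial, the factor (x + 4)^2 tells us the largest block for λ = -4 has size 2.
Step 3 — with total size 5, 4 blocks, and largest block 2, the block sizes (in nonincreasing order) are [2, 1, 1, 1].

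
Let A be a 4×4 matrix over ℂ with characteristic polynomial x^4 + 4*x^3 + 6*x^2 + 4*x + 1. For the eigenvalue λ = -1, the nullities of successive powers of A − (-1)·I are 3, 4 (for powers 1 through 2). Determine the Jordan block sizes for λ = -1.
Block sizes for λ = -1: [2, 1, 1]

From the dimensions of kernels of powers, the number of Jordan blocks of size at least j is d_j − d_{j−1} where d_j = dim ker(N^j) (with d_0 = 0). Computing the differences gives [3, 1].
The number of blocks of size exactly k is (#blocks of size ≥ k) − (#blocks of size ≥ k + 1), so the partition is: 2 block(s) of size 1, 1 block(s) of size 2.
In nonincreasing order the block sizes are [2, 1, 1].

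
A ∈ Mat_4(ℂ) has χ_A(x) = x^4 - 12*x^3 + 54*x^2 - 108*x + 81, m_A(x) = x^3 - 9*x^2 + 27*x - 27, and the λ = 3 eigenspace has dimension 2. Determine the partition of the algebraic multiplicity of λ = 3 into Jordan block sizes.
Block sizes for λ = 3: [3, 1]

Step 1 — from the characteristic polynomial, algebraic multiplicity of λ = 3 is 4. From dim ker(A − (3)·I) = 2, there are exactly 2 Jordan blocks for λ = 3.
Step 2 — from the minimal polynomial, the factor (x − 3)^3 tells us the largest block for λ = 3 has size 3.
Step 3 — with total size 4, 2 blocks, and largest block 3, the block sizes (in nonincreasing order) are [3, 1].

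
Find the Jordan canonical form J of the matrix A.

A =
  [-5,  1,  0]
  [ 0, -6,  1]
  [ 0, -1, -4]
J_3(-5)

The characteristic polynomial is
  det(x·I − A) = x^3 + 15*x^2 + 75*x + 125 = (x + 5)^3

Eigenvalues and multiplicities (the geometric multiplicity of λ is n − rank(A − λI), which equals the number of Jordan blocks for λ):
  λ = -5: algebraic multiplicity = 3, geometric multiplicity = 1

Determining the block sizes for each eigenvalue:
  λ = -5: one block (gm = 1), so the single block has size am = 3 → block sizes [3]

Assembling the blocks gives a Jordan form
J =
  [-5,  1,  0]
  [ 0, -5,  1]
  [ 0,  0, -5]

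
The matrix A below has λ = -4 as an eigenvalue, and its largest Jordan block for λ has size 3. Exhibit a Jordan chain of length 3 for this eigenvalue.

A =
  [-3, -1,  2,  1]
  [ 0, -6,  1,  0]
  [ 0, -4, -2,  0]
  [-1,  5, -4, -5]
A Jordan chain for λ = -4 of length 3:
v_1 = (-2, 0, 0, 2)ᵀ
v_2 = (-1, -2, -4, 5)ᵀ
v_3 = (0, 1, 0, 0)ᵀ

Let N = A − (-4)·I. We want v_3 with N^3 v_3 = 0 but N^2 v_3 ≠ 0; then v_{j-1} := N · v_j for j = 3, …, 2.

Pick v_3 = (0, 1, 0, 0)ᵀ.
Then v_2 = N · v_3 = (-1, -2, -4, 5)ᵀ.
Then v_1 = N · v_2 = (-2, 0, 0, 2)ᵀ.

Sanity check: (A − (-4)·I) v_1 = (0, 0, 0, 0)ᵀ = 0. ✓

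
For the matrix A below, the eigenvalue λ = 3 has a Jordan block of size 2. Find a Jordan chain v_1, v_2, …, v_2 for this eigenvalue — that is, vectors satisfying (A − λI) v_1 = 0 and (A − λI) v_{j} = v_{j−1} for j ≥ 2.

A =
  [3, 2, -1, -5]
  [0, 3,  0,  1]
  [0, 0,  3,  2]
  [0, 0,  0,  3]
A Jordan chain for λ = 3 of length 2:
v_1 = (2, 0, 0, 0)ᵀ
v_2 = (0, 1, 0, 0)ᵀ

Let N = A − (3)·I. We want v_2 with N^2 v_2 = 0 but N^1 v_2 ≠ 0; then v_{j-1} := N · v_j for j = 2, …, 2.

Pick v_2 = (0, 1, 0, 0)ᵀ.
Then v_1 = N · v_2 = (2, 0, 0, 0)ᵀ.

Sanity check: (A − (3)·I) v_1 = (0, 0, 0, 0)ᵀ = 0. ✓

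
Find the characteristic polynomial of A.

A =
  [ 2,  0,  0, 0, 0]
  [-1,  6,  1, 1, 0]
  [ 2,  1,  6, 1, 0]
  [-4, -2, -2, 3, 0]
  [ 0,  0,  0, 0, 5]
x^5 - 22*x^4 + 190*x^3 - 800*x^2 + 1625*x - 1250

Expanding det(x·I − A) (e.g. by cofactor expansion or by noting that A is similar to its Jordan form J, which has the same characteristic polynomial as A) gives
  χ_A(x) = x^5 - 22*x^4 + 190*x^3 - 800*x^2 + 1625*x - 1250
which factors as (x - 5)^4*(x - 2). The eigenvalues (with algebraic multiplicities) are λ = 2 with multiplicity 1, λ = 5 with multiplicity 4.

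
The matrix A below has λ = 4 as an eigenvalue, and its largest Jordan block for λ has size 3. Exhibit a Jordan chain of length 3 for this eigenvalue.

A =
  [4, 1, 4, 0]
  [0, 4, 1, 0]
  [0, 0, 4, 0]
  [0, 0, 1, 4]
A Jordan chain for λ = 4 of length 3:
v_1 = (1, 0, 0, 0)ᵀ
v_2 = (4, 1, 0, 1)ᵀ
v_3 = (0, 0, 1, 0)ᵀ

Let N = A − (4)·I. We want v_3 with N^3 v_3 = 0 but N^2 v_3 ≠ 0; then v_{j-1} := N · v_j for j = 3, …, 2.

Pick v_3 = (0, 0, 1, 0)ᵀ.
Then v_2 = N · v_3 = (4, 1, 0, 1)ᵀ.
Then v_1 = N · v_2 = (1, 0, 0, 0)ᵀ.

Sanity check: (A − (4)·I) v_1 = (0, 0, 0, 0)ᵀ = 0. ✓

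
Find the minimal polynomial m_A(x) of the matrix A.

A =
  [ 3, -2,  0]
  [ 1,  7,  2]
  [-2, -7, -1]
x^3 - 9*x^2 + 27*x - 27

The characteristic polynomial is χ_A(x) = (x - 3)^3, so the eigenvalues are known. The minimal polynomial is
  m_A(x) = Π_λ (x − λ)^{k_λ}
where k_λ is the size of the *largest* Jordan block for λ (equivalently, the smallest k with (A − λI)^k v = 0 for every generalised eigenvector v of λ).

  λ = 3: largest Jordan block has size 3, contributing (x − 3)^3

So m_A(x) = (x - 3)^3 = x^3 - 9*x^2 + 27*x - 27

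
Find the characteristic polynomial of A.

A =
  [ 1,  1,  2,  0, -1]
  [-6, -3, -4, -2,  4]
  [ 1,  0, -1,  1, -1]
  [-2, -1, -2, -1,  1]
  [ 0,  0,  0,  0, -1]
x^5 + 5*x^4 + 10*x^3 + 10*x^2 + 5*x + 1

Expanding det(x·I − A) (e.g. by cofactor expansion or by noting that A is similar to its Jordan form J, which has the same characteristic polynomial as A) gives
  χ_A(x) = x^5 + 5*x^4 + 10*x^3 + 10*x^2 + 5*x + 1
which factors as (x + 1)^5. The eigenvalues (with algebraic multiplicities) are λ = -1 with multiplicity 5.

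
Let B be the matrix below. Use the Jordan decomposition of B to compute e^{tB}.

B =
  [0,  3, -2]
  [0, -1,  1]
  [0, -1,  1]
e^{tB} =
  [1, -t^2/2 + 3*t, t^2/2 - 2*t]
  [0, 1 - t, t]
  [0, -t, t + 1]

Strategy: write B = P · J · P⁻¹ where J is a Jordan canonical form, so e^{tB} = P · e^{tJ} · P⁻¹, and e^{tJ} can be computed block-by-block.

B has Jordan form
J =
  [0, 1, 0]
  [0, 0, 1]
  [0, 0, 0]
(up to reordering of blocks).

Per-block formulas:
  For a 3×3 Jordan block J_3(0): exp(t · J_3(0)) = e^(0t)·(I + t·N + (t^2/2)·N^2), where N is the 3×3 nilpotent shift.

After assembling e^{tJ} and conjugating by P, we get:

e^{tB} =
  [1, -t^2/2 + 3*t, t^2/2 - 2*t]
  [0, 1 - t, t]
  [0, -t, t + 1]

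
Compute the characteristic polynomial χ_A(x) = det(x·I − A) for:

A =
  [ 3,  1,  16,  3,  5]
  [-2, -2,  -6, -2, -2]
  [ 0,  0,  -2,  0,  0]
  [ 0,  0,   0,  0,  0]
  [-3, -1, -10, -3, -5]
x^5 + 6*x^4 + 12*x^3 + 8*x^2

Expanding det(x·I − A) (e.g. by cofactor expansion or by noting that A is similar to its Jordan form J, which has the same characteristic polynomial as A) gives
  χ_A(x) = x^5 + 6*x^4 + 12*x^3 + 8*x^2
which factors as x^2*(x + 2)^3. The eigenvalues (with algebraic multiplicities) are λ = -2 with multiplicity 3, λ = 0 with multiplicity 2.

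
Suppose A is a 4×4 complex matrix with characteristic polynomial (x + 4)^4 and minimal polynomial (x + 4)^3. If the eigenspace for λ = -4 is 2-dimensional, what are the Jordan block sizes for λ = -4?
Block sizes for λ = -4: [3, 1]

Step 1 — from the characteristic polynomial, algebraic multiplicity of λ = -4 is 4. From dim ker(A − (-4)·I) = 2, there are exactly 2 Jordan blocks for λ = -4.
Step 2 — from the minimal polynomial, the factor (x + 4)^3 tells us the largest block for λ = -4 has size 3.
Step 3 — with total size 4, 2 blocks, and largest block 3, the block sizes (in nonincreasing order) are [3, 1].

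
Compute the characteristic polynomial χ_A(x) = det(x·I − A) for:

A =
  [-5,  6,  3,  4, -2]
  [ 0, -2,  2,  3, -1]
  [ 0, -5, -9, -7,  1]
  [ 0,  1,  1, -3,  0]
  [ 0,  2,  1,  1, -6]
x^5 + 25*x^4 + 250*x^3 + 1250*x^2 + 3125*x + 3125

Expanding det(x·I − A) (e.g. by cofactor expansion or by noting that A is similar to its Jordan form J, which has the same characteristic polynomial as A) gives
  χ_A(x) = x^5 + 25*x^4 + 250*x^3 + 1250*x^2 + 3125*x + 3125
which factors as (x + 5)^5. The eigenvalues (with algebraic multiplicities) are λ = -5 with multiplicity 5.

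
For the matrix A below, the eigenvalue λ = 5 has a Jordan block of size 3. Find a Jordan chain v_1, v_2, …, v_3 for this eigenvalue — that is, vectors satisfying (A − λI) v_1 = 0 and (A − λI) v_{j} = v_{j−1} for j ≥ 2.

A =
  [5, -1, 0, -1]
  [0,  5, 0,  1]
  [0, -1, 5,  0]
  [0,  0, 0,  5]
A Jordan chain for λ = 5 of length 3:
v_1 = (-1, 0, -1, 0)ᵀ
v_2 = (-1, 1, 0, 0)ᵀ
v_3 = (0, 0, 0, 1)ᵀ

Let N = A − (5)·I. We want v_3 with N^3 v_3 = 0 but N^2 v_3 ≠ 0; then v_{j-1} := N · v_j for j = 3, …, 2.

Pick v_3 = (0, 0, 0, 1)ᵀ.
Then v_2 = N · v_3 = (-1, 1, 0, 0)ᵀ.
Then v_1 = N · v_2 = (-1, 0, -1, 0)ᵀ.

Sanity check: (A − (5)·I) v_1 = (0, 0, 0, 0)ᵀ = 0. ✓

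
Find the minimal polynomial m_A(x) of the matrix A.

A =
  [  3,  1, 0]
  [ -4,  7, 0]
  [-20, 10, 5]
x^2 - 10*x + 25

The characteristic polynomial is χ_A(x) = (x - 5)^3, so the eigenvalues are known. The minimal polynomial is
  m_A(x) = Π_λ (x − λ)^{k_λ}
where k_λ is the size of the *largest* Jordan block for λ (equivalently, the smallest k with (A − λI)^k v = 0 for every generalised eigenvector v of λ).

  λ = 5: largest Jordan block has size 2, contributing (x − 5)^2

So m_A(x) = (x - 5)^2 = x^2 - 10*x + 25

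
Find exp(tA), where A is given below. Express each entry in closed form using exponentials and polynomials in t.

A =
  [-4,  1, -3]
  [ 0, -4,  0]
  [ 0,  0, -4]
e^{tA} =
  [exp(-4*t), t*exp(-4*t), -3*t*exp(-4*t)]
  [0, exp(-4*t), 0]
  [0, 0, exp(-4*t)]

Strategy: write A = P · J · P⁻¹ where J is a Jordan canonical form, so e^{tA} = P · e^{tJ} · P⁻¹, and e^{tJ} can be computed block-by-block.

A has Jordan form
J =
  [-4,  1,  0]
  [ 0, -4,  0]
  [ 0,  0, -4]
(up to reordering of blocks).

Per-block formulas:
  For a 1×1 block at λ = -4: exp(t · [-4]) = [e^(-4t)].
  For a 2×2 Jordan block J_2(-4): exp(t · J_2(-4)) = e^(-4t)·(I + t·N), where N is the 2×2 nilpotent shift.

After assembling e^{tJ} and conjugating by P, we get:

e^{tA} =
  [exp(-4*t), t*exp(-4*t), -3*t*exp(-4*t)]
  [0, exp(-4*t), 0]
  [0, 0, exp(-4*t)]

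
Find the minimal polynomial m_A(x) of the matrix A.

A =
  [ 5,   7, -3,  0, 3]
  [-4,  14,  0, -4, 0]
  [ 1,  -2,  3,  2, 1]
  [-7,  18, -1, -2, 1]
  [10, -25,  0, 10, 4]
x^4 - 20*x^3 + 148*x^2 - 480*x + 576

The characteristic polynomial is χ_A(x) = (x - 6)^2*(x - 4)^3, so the eigenvalues are known. The minimal polynomial is
  m_A(x) = Π_λ (x − λ)^{k_λ}
where k_λ is the size of the *largest* Jordan block for λ (equivalently, the smallest k with (A − λI)^k v = 0 for every generalised eigenvector v of λ).

  λ = 4: largest Jordan block has size 2, contributing (x − 4)^2
  λ = 6: largest Jordan block has size 2, contributing (x − 6)^2

So m_A(x) = (x - 6)^2*(x - 4)^2 = x^4 - 20*x^3 + 148*x^2 - 480*x + 576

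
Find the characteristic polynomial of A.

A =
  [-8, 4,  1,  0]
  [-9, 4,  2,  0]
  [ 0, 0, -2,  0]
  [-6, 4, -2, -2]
x^4 + 8*x^3 + 24*x^2 + 32*x + 16

Expanding det(x·I − A) (e.g. by cofactor expansion or by noting that A is similar to its Jordan form J, which has the same characteristic polynomial as A) gives
  χ_A(x) = x^4 + 8*x^3 + 24*x^2 + 32*x + 16
which factors as (x + 2)^4. The eigenvalues (with algebraic multiplicities) are λ = -2 with multiplicity 4.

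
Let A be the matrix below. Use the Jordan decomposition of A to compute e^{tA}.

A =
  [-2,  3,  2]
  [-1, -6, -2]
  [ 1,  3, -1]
e^{tA} =
  [t*exp(-3*t) + exp(-3*t), 3*t*exp(-3*t), 2*t*exp(-3*t)]
  [-t*exp(-3*t), -3*t*exp(-3*t) + exp(-3*t), -2*t*exp(-3*t)]
  [t*exp(-3*t), 3*t*exp(-3*t), 2*t*exp(-3*t) + exp(-3*t)]

Strategy: write A = P · J · P⁻¹ where J is a Jordan canonical form, so e^{tA} = P · e^{tJ} · P⁻¹, and e^{tJ} can be computed block-by-block.

A has Jordan form
J =
  [-3,  1,  0]
  [ 0, -3,  0]
  [ 0,  0, -3]
(up to reordering of blocks).

Per-block formulas:
  For a 2×2 Jordan block J_2(-3): exp(t · J_2(-3)) = e^(-3t)·(I + t·N), where N is the 2×2 nilpotent shift.
  For a 1×1 block at λ = -3: exp(t · [-3]) = [e^(-3t)].

After assembling e^{tJ} and conjugating by P, we get:

e^{tA} =
  [t*exp(-3*t) + exp(-3*t), 3*t*exp(-3*t), 2*t*exp(-3*t)]
  [-t*exp(-3*t), -3*t*exp(-3*t) + exp(-3*t), -2*t*exp(-3*t)]
  [t*exp(-3*t), 3*t*exp(-3*t), 2*t*exp(-3*t) + exp(-3*t)]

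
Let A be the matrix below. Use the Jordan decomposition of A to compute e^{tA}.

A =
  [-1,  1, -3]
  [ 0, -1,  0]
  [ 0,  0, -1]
e^{tA} =
  [exp(-t), t*exp(-t), -3*t*exp(-t)]
  [0, exp(-t), 0]
  [0, 0, exp(-t)]

Strategy: write A = P · J · P⁻¹ where J is a Jordan canonical form, so e^{tA} = P · e^{tJ} · P⁻¹, and e^{tJ} can be computed block-by-block.

A has Jordan form
J =
  [-1,  1,  0]
  [ 0, -1,  0]
  [ 0,  0, -1]
(up to reordering of blocks).

Per-block formulas:
  For a 2×2 Jordan block J_2(-1): exp(t · J_2(-1)) = e^(-1t)·(I + t·N), where N is the 2×2 nilpotent shift.
  For a 1×1 block at λ = -1: exp(t · [-1]) = [e^(-1t)].

After assembling e^{tJ} and conjugating by P, we get:

e^{tA} =
  [exp(-t), t*exp(-t), -3*t*exp(-t)]
  [0, exp(-t), 0]
  [0, 0, exp(-t)]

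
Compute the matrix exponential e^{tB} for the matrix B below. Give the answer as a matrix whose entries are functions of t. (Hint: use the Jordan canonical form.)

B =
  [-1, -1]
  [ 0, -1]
e^{tB} =
  [exp(-t), -t*exp(-t)]
  [0, exp(-t)]

Strategy: write B = P · J · P⁻¹ where J is a Jordan canonical form, so e^{tB} = P · e^{tJ} · P⁻¹, and e^{tJ} can be computed block-by-block.

B has Jordan form
J =
  [-1,  1]
  [ 0, -1]
(up to reordering of blocks).

Per-block formulas:
  For a 2×2 Jordan block J_2(-1): exp(t · J_2(-1)) = e^(-1t)·(I + t·N), where N is the 2×2 nilpotent shift.

After assembling e^{tJ} and conjugating by P, we get:

e^{tB} =
  [exp(-t), -t*exp(-t)]
  [0, exp(-t)]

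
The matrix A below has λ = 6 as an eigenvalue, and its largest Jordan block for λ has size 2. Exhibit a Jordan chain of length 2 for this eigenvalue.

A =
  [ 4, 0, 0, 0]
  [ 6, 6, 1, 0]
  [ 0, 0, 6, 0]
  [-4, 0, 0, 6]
A Jordan chain for λ = 6 of length 2:
v_1 = (0, 1, 0, 0)ᵀ
v_2 = (0, 0, 1, 0)ᵀ

Let N = A − (6)·I. We want v_2 with N^2 v_2 = 0 but N^1 v_2 ≠ 0; then v_{j-1} := N · v_j for j = 2, …, 2.

Pick v_2 = (0, 0, 1, 0)ᵀ.
Then v_1 = N · v_2 = (0, 1, 0, 0)ᵀ.

Sanity check: (A − (6)·I) v_1 = (0, 0, 0, 0)ᵀ = 0. ✓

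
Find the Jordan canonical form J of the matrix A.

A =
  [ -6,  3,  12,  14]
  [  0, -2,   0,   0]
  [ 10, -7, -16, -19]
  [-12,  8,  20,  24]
J_2(-2) ⊕ J_2(2)

The characteristic polynomial is
  det(x·I − A) = x^4 - 8*x^2 + 16 = (x - 2)^2*(x + 2)^2

Eigenvalues and multiplicities (the geometric multiplicity of λ is n − rank(A − λI), which equals the number of Jordan blocks for λ):
  λ = -2: algebraic multiplicity = 2, geometric multiplicity = 1
  λ = 2: algebraic multiplicity = 2, geometric multiplicity = 1

Determining the block sizes for each eigenvalue:
  λ = -2: one block (gm = 1), so the single block has size am = 2 → block sizes [2]
  λ = 2: one block (gm = 1), so the single block has size am = 2 → block sizes [2]

Assembling the blocks gives a Jordan form
J =
  [-2,  1, 0, 0]
  [ 0, -2, 0, 0]
  [ 0,  0, 2, 1]
  [ 0,  0, 0, 2]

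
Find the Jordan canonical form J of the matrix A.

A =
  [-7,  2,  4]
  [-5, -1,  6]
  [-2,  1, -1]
J_3(-3)

The characteristic polynomial is
  det(x·I − A) = x^3 + 9*x^2 + 27*x + 27 = (x + 3)^3

Eigenvalues and multiplicities (the geometric multiplicity of λ is n − rank(A − λI), which equals the number of Jordan blocks for λ):
  λ = -3: algebraic multiplicity = 3, geometric multiplicity = 1

Determining the block sizes for each eigenvalue:
  λ = -3: one block (gm = 1), so the single block has size am = 3 → block sizes [3]

Assembling the blocks gives a Jordan form
J =
  [-3,  1,  0]
  [ 0, -3,  1]
  [ 0,  0, -3]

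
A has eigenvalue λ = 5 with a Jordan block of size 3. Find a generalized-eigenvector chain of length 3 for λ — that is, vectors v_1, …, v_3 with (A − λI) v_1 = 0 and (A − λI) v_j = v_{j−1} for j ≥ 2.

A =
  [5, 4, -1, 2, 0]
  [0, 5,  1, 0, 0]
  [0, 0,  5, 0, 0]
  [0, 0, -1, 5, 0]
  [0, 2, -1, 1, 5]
A Jordan chain for λ = 5 of length 3:
v_1 = (2, 0, 0, 0, 1)ᵀ
v_2 = (-1, 1, 0, -1, -1)ᵀ
v_3 = (0, 0, 1, 0, 0)ᵀ

Let N = A − (5)·I. We want v_3 with N^3 v_3 = 0 but N^2 v_3 ≠ 0; then v_{j-1} := N · v_j for j = 3, …, 2.

Pick v_3 = (0, 0, 1, 0, 0)ᵀ.
Then v_2 = N · v_3 = (-1, 1, 0, -1, -1)ᵀ.
Then v_1 = N · v_2 = (2, 0, 0, 0, 1)ᵀ.

Sanity check: (A − (5)·I) v_1 = (0, 0, 0, 0, 0)ᵀ = 0. ✓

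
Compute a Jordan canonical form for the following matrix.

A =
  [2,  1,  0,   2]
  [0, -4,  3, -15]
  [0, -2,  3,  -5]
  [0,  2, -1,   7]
J_3(2) ⊕ J_1(2)

The characteristic polynomial is
  det(x·I − A) = x^4 - 8*x^3 + 24*x^2 - 32*x + 16 = (x - 2)^4

Eigenvalues and multiplicities (the geometric multiplicity of λ is n − rank(A − λI), which equals the number of Jordan blocks for λ):
  λ = 2: algebraic multiplicity = 4, geometric multiplicity = 2

Determining the block sizes for each eigenvalue:
  λ = 2: with am = 4 and gm = 2, the partition is not yet determined (e.g. several partitions of 4 into 2 parts exist). Let N = A − (2)·I. Computing rank(N^1) = 2, rank(N^2) = 1, rank(N^3) = 0; the number of blocks of size ≥ j is rank(N^{j−1}) − rank(N^j), giving [2, 1, 1]. So we have 1 block(s) of size 3, 1 block(s) of size 1 → block sizes [3, 1]

Assembling the blocks gives a Jordan form
J =
  [2, 1, 0, 0]
  [0, 2, 1, 0]
  [0, 0, 2, 0]
  [0, 0, 0, 2]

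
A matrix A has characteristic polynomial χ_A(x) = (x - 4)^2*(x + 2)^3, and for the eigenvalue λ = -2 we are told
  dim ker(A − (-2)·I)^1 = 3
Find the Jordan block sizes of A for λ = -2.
Block sizes for λ = -2: [1, 1, 1]

From the dimensions of kernels of powers, the number of Jordan blocks of size at least j is d_j − d_{j−1} where d_j = dim ker(N^j) (with d_0 = 0). Computing the differences gives [3].
The number of blocks of size exactly k is (#blocks of size ≥ k) − (#blocks of size ≥ k + 1), so the partition is: 3 block(s) of size 1.
In nonincreasing order the block sizes are [1, 1, 1].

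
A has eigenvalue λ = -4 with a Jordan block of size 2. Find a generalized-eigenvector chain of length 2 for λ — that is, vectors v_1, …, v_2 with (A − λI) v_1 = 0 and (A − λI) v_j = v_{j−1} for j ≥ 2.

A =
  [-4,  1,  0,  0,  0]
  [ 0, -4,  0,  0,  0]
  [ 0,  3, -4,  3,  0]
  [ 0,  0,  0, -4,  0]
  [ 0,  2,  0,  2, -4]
A Jordan chain for λ = -4 of length 2:
v_1 = (1, 0, 3, 0, 2)ᵀ
v_2 = (0, 1, 0, 0, 0)ᵀ

Let N = A − (-4)·I. We want v_2 with N^2 v_2 = 0 but N^1 v_2 ≠ 0; then v_{j-1} := N · v_j for j = 2, …, 2.

Pick v_2 = (0, 1, 0, 0, 0)ᵀ.
Then v_1 = N · v_2 = (1, 0, 3, 0, 2)ᵀ.

Sanity check: (A − (-4)·I) v_1 = (0, 0, 0, 0, 0)ᵀ = 0. ✓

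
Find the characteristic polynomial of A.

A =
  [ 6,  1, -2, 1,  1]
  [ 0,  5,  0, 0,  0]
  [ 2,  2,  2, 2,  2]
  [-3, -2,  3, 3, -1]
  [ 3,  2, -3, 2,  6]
x^5 - 22*x^4 + 193*x^3 - 844*x^2 + 1840*x - 1600

Expanding det(x·I − A) (e.g. by cofactor expansion or by noting that A is similar to its Jordan form J, which has the same characteristic polynomial as A) gives
  χ_A(x) = x^5 - 22*x^4 + 193*x^3 - 844*x^2 + 1840*x - 1600
which factors as (x - 5)^2*(x - 4)^3. The eigenvalues (with algebraic multiplicities) are λ = 4 with multiplicity 3, λ = 5 with multiplicity 2.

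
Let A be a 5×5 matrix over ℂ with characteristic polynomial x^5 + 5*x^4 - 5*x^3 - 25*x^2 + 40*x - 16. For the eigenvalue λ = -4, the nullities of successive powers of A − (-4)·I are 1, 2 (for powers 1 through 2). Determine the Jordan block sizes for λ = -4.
Block sizes for λ = -4: [2]

From the dimensions of kernels of powers, the number of Jordan blocks of size at least j is d_j − d_{j−1} where d_j = dim ker(N^j) (with d_0 = 0). Computing the differences gives [1, 1].
The number of blocks of size exactly k is (#blocks of size ≥ k) − (#blocks of size ≥ k + 1), so the partition is: 1 block(s) of size 2.
In nonincreasing order the block sizes are [2].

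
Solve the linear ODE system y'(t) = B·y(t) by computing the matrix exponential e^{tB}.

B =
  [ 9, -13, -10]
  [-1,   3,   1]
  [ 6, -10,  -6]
e^{tB} =
  [t^2*exp(2*t) + 7*t*exp(2*t) + exp(2*t), -2*t^2*exp(2*t) - 13*t*exp(2*t), -3*t^2*exp(2*t)/2 - 10*t*exp(2*t)]
  [-t^2*exp(2*t) - t*exp(2*t), 2*t^2*exp(2*t) + t*exp(2*t) + exp(2*t), 3*t^2*exp(2*t)/2 + t*exp(2*t)]
  [2*t^2*exp(2*t) + 6*t*exp(2*t), -4*t^2*exp(2*t) - 10*t*exp(2*t), -3*t^2*exp(2*t) - 8*t*exp(2*t) + exp(2*t)]

Strategy: write B = P · J · P⁻¹ where J is a Jordan canonical form, so e^{tB} = P · e^{tJ} · P⁻¹, and e^{tJ} can be computed block-by-block.

B has Jordan form
J =
  [2, 1, 0]
  [0, 2, 1]
  [0, 0, 2]
(up to reordering of blocks).

Per-block formulas:
  For a 3×3 Jordan block J_3(2): exp(t · J_3(2)) = e^(2t)·(I + t·N + (t^2/2)·N^2), where N is the 3×3 nilpotent shift.

After assembling e^{tJ} and conjugating by P, we get:

e^{tB} =
  [t^2*exp(2*t) + 7*t*exp(2*t) + exp(2*t), -2*t^2*exp(2*t) - 13*t*exp(2*t), -3*t^2*exp(2*t)/2 - 10*t*exp(2*t)]
  [-t^2*exp(2*t) - t*exp(2*t), 2*t^2*exp(2*t) + t*exp(2*t) + exp(2*t), 3*t^2*exp(2*t)/2 + t*exp(2*t)]
  [2*t^2*exp(2*t) + 6*t*exp(2*t), -4*t^2*exp(2*t) - 10*t*exp(2*t), -3*t^2*exp(2*t) - 8*t*exp(2*t) + exp(2*t)]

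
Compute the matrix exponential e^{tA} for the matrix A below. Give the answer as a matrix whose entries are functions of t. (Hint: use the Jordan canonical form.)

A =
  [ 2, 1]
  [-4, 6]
e^{tA} =
  [-2*t*exp(4*t) + exp(4*t), t*exp(4*t)]
  [-4*t*exp(4*t), 2*t*exp(4*t) + exp(4*t)]

Strategy: write A = P · J · P⁻¹ where J is a Jordan canonical form, so e^{tA} = P · e^{tJ} · P⁻¹, and e^{tJ} can be computed block-by-block.

A has Jordan form
J =
  [4, 1]
  [0, 4]
(up to reordering of blocks).

Per-block formulas:
  For a 2×2 Jordan block J_2(4): exp(t · J_2(4)) = e^(4t)·(I + t·N), where N is the 2×2 nilpotent shift.

After assembling e^{tJ} and conjugating by P, we get:

e^{tA} =
  [-2*t*exp(4*t) + exp(4*t), t*exp(4*t)]
  [-4*t*exp(4*t), 2*t*exp(4*t) + exp(4*t)]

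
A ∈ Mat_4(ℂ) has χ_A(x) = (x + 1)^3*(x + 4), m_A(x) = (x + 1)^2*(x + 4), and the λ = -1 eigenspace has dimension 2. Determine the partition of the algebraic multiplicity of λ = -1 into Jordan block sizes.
Block sizes for λ = -1: [2, 1]

Step 1 — from the characteristic polynomial, algebraic multiplicity of λ = -1 is 3. From dim ker(A − (-1)·I) = 2, there are exactly 2 Jordan blocks for λ = -1.
Step 2 — from the minimal polynomial, the factor (x + 1)^2 tells us the largest block for λ = -1 has size 2.
Step 3 — with total size 3, 2 blocks, and largest block 2, the block sizes (in nonincreasing order) are [2, 1].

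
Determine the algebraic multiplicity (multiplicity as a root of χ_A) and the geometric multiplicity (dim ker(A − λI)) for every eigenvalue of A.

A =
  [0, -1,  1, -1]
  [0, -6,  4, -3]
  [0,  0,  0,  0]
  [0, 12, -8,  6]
λ = 0: alg = 4, geom = 2

Step 1 — factor the characteristic polynomial to read off the algebraic multiplicities:
  χ_A(x) = x^4

Step 2 — compute geometric multiplicities via the rank-nullity identity g(λ) = n − rank(A − λI):
  rank(A − (0)·I) = 2, so dim ker(A − (0)·I) = n − 2 = 2

Summary:
  λ = 0: algebraic multiplicity = 4, geometric multiplicity = 2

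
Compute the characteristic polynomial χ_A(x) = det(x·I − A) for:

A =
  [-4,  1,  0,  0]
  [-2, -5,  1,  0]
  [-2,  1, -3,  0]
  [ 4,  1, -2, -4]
x^4 + 16*x^3 + 96*x^2 + 256*x + 256

Expanding det(x·I − A) (e.g. by cofactor expansion or by noting that A is similar to its Jordan form J, which has the same characteristic polynomial as A) gives
  χ_A(x) = x^4 + 16*x^3 + 96*x^2 + 256*x + 256
which factors as (x + 4)^4. The eigenvalues (with algebraic multiplicities) are λ = -4 with multiplicity 4.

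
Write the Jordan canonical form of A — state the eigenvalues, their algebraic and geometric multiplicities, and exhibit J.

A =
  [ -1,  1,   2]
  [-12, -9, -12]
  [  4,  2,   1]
J_2(-3) ⊕ J_1(-3)

The characteristic polynomial is
  det(x·I − A) = x^3 + 9*x^2 + 27*x + 27 = (x + 3)^3

Eigenvalues and multiplicities (the geometric multiplicity of λ is n − rank(A − λI), which equals the number of Jordan blocks for λ):
  λ = -3: algebraic multiplicity = 3, geometric multiplicity = 2

Determining the block sizes for each eigenvalue:
  λ = -3: 2 blocks summing to 3 forces exactly one block of size 2 and the rest size 1 → block sizes [2, 1]

Assembling the blocks gives a Jordan form
J =
  [-3,  1,  0]
  [ 0, -3,  0]
  [ 0,  0, -3]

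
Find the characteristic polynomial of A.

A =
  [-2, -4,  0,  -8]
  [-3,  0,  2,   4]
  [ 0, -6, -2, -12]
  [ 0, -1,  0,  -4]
x^4 + 8*x^3 + 24*x^2 + 32*x + 16

Expanding det(x·I − A) (e.g. by cofactor expansion or by noting that A is similar to its Jordan form J, which has the same characteristic polynomial as A) gives
  χ_A(x) = x^4 + 8*x^3 + 24*x^2 + 32*x + 16
which factors as (x + 2)^4. The eigenvalues (with algebraic multiplicities) are λ = -2 with multiplicity 4.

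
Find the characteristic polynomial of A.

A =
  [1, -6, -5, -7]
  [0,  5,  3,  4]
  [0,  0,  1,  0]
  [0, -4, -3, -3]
x^4 - 4*x^3 + 6*x^2 - 4*x + 1

Expanding det(x·I − A) (e.g. by cofactor expansion or by noting that A is similar to its Jordan form J, which has the same characteristic polynomial as A) gives
  χ_A(x) = x^4 - 4*x^3 + 6*x^2 - 4*x + 1
which factors as (x - 1)^4. The eigenvalues (with algebraic multiplicities) are λ = 1 with multiplicity 4.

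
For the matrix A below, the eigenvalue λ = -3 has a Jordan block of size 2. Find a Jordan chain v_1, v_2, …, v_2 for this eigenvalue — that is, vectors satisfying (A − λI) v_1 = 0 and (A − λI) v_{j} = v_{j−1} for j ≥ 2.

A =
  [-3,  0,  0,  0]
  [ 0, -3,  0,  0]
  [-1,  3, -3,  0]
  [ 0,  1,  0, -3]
A Jordan chain for λ = -3 of length 2:
v_1 = (0, 0, -1, 0)ᵀ
v_2 = (1, 0, 0, 0)ᵀ

Let N = A − (-3)·I. We want v_2 with N^2 v_2 = 0 but N^1 v_2 ≠ 0; then v_{j-1} := N · v_j for j = 2, …, 2.

Pick v_2 = (1, 0, 0, 0)ᵀ.
Then v_1 = N · v_2 = (0, 0, -1, 0)ᵀ.

Sanity check: (A − (-3)·I) v_1 = (0, 0, 0, 0)ᵀ = 0. ✓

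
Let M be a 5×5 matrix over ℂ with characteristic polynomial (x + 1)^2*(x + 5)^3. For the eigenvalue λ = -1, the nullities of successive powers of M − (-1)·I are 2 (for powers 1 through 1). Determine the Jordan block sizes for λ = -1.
Block sizes for λ = -1: [1, 1]

From the dimensions of kernels of powers, the number of Jordan blocks of size at least j is d_j − d_{j−1} where d_j = dim ker(N^j) (with d_0 = 0). Computing the differences gives [2].
The number of blocks of size exactly k is (#blocks of size ≥ k) − (#blocks of size ≥ k + 1), so the partition is: 2 block(s) of size 1.
In nonincreasing order the block sizes are [1, 1].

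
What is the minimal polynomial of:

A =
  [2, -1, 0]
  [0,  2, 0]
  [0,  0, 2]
x^2 - 4*x + 4

The characteristic polynomial is χ_A(x) = (x - 2)^3, so the eigenvalues are known. The minimal polynomial is
  m_A(x) = Π_λ (x − λ)^{k_λ}
where k_λ is the size of the *largest* Jordan block for λ (equivalently, the smallest k with (A − λI)^k v = 0 for every generalised eigenvector v of λ).

  λ = 2: largest Jordan block has size 2, contributing (x − 2)^2

So m_A(x) = (x - 2)^2 = x^2 - 4*x + 4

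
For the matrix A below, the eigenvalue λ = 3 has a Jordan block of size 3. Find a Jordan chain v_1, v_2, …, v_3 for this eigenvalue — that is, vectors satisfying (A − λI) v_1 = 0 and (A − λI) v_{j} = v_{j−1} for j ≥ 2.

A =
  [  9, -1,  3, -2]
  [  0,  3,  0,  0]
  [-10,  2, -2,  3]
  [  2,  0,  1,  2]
A Jordan chain for λ = 3 of length 3:
v_1 = (2, 0, -4, 0)ᵀ
v_2 = (6, 0, -10, 2)ᵀ
v_3 = (1, 0, 0, 0)ᵀ

Let N = A − (3)·I. We want v_3 with N^3 v_3 = 0 but N^2 v_3 ≠ 0; then v_{j-1} := N · v_j for j = 3, …, 2.

Pick v_3 = (1, 0, 0, 0)ᵀ.
Then v_2 = N · v_3 = (6, 0, -10, 2)ᵀ.
Then v_1 = N · v_2 = (2, 0, -4, 0)ᵀ.

Sanity check: (A − (3)·I) v_1 = (0, 0, 0, 0)ᵀ = 0. ✓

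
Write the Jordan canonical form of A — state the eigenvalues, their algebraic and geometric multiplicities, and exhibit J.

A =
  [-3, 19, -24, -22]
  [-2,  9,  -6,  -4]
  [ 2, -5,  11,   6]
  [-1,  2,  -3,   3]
J_2(5) ⊕ J_2(5)

The characteristic polynomial is
  det(x·I − A) = x^4 - 20*x^3 + 150*x^2 - 500*x + 625 = (x - 5)^4

Eigenvalues and multiplicities (the geometric multiplicity of λ is n − rank(A − λI), which equals the number of Jordan blocks for λ):
  λ = 5: algebraic multiplicity = 4, geometric multiplicity = 2

Determining the block sizes for each eigenvalue:
  λ = 5: with am = 4 and gm = 2, the partition is not yet determined (e.g. several partitions of 4 into 2 parts exist). Let N = A − (5)·I. Computing rank(N^1) = 2, rank(N^2) = 0; the number of blocks of size ≥ j is rank(N^{j−1}) − rank(N^j), giving [2, 2]. So we have 2 block(s) of size 2 → block sizes [2, 2]

Assembling the blocks gives a Jordan form
J =
  [5, 1, 0, 0]
  [0, 5, 0, 0]
  [0, 0, 5, 1]
  [0, 0, 0, 5]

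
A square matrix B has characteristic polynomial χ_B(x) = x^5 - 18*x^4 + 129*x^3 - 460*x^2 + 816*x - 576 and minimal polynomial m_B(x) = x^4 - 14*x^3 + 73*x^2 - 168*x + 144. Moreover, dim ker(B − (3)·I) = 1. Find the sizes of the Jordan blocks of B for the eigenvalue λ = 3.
Block sizes for λ = 3: [2]

Step 1 — from the characteristic polynomial, algebraic multiplicity of λ = 3 is 2. From dim ker(B − (3)·I) = 1, there are exactly 1 Jordan blocks for λ = 3.
Step 2 — from the minimal polynomial, the factor (x − 3)^2 tells us the largest block for λ = 3 has size 2.
Step 3 — with total size 2, 1 blocks, and largest block 2, the block sizes (in nonincreasing order) are [2].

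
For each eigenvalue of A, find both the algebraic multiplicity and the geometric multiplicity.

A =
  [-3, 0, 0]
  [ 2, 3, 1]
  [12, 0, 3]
λ = -3: alg = 1, geom = 1; λ = 3: alg = 2, geom = 1

Step 1 — factor the characteristic polynomial to read off the algebraic multiplicities:
  χ_A(x) = (x - 3)^2*(x + 3)

Step 2 — compute geometric multiplicities via the rank-nullity identity g(λ) = n − rank(A − λI):
  rank(A − (-3)·I) = 2, so dim ker(A − (-3)·I) = n − 2 = 1
  rank(A − (3)·I) = 2, so dim ker(A − (3)·I) = n − 2 = 1

Summary:
  λ = -3: algebraic multiplicity = 1, geometric multiplicity = 1
  λ = 3: algebraic multiplicity = 2, geometric multiplicity = 1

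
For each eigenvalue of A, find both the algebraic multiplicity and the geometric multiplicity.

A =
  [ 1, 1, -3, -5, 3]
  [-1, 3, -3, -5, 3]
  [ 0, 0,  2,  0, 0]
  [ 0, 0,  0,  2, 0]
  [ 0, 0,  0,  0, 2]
λ = 2: alg = 5, geom = 4

Step 1 — factor the characteristic polynomial to read off the algebraic multiplicities:
  χ_A(x) = (x - 2)^5

Step 2 — compute geometric multiplicities via the rank-nullity identity g(λ) = n − rank(A − λI):
  rank(A − (2)·I) = 1, so dim ker(A − (2)·I) = n − 1 = 4

Summary:
  λ = 2: algebraic multiplicity = 5, geometric multiplicity = 4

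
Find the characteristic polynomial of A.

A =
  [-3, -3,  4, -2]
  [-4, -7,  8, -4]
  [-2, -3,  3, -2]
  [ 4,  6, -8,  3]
x^4 + 4*x^3 + 6*x^2 + 4*x + 1

Expanding det(x·I − A) (e.g. by cofactor expansion or by noting that A is similar to its Jordan form J, which has the same characteristic polynomial as A) gives
  χ_A(x) = x^4 + 4*x^3 + 6*x^2 + 4*x + 1
which factors as (x + 1)^4. The eigenvalues (with algebraic multiplicities) are λ = -1 with multiplicity 4.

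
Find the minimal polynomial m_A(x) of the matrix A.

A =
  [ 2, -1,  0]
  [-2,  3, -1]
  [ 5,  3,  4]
x^3 - 9*x^2 + 27*x - 27

The characteristic polynomial is χ_A(x) = (x - 3)^3, so the eigenvalues are known. The minimal polynomial is
  m_A(x) = Π_λ (x − λ)^{k_λ}
where k_λ is the size of the *largest* Jordan block for λ (equivalently, the smallest k with (A − λI)^k v = 0 for every generalised eigenvector v of λ).

  λ = 3: largest Jordan block has size 3, contributing (x − 3)^3

So m_A(x) = (x - 3)^3 = x^3 - 9*x^2 + 27*x - 27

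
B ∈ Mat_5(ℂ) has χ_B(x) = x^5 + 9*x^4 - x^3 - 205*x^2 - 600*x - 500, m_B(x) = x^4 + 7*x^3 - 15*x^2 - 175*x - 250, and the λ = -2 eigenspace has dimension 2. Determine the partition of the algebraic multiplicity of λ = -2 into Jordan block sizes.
Block sizes for λ = -2: [1, 1]

Step 1 — from the characteristic polynomial, algebraic multiplicity of λ = -2 is 2. From dim ker(B − (-2)·I) = 2, there are exactly 2 Jordan blocks for λ = -2.
Step 2 — from the minimal polynomial, the factor (x + 2) tells us the largest block for λ = -2 has size 1.
Step 3 — with total size 2, 2 blocks, and largest block 1, the block sizes (in nonincreasing order) are [1, 1].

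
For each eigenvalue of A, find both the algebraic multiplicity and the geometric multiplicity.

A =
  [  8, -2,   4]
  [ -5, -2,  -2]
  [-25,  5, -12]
λ = -2: alg = 3, geom = 1

Step 1 — factor the characteristic polynomial to read off the algebraic multiplicities:
  χ_A(x) = (x + 2)^3

Step 2 — compute geometric multiplicities via the rank-nullity identity g(λ) = n − rank(A − λI):
  rank(A − (-2)·I) = 2, so dim ker(A − (-2)·I) = n − 2 = 1

Summary:
  λ = -2: algebraic multiplicity = 3, geometric multiplicity = 1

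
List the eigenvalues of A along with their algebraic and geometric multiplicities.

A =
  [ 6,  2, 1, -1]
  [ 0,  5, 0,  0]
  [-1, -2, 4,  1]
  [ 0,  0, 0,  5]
λ = 5: alg = 4, geom = 3

Step 1 — factor the characteristic polynomial to read off the algebraic multiplicities:
  χ_A(x) = (x - 5)^4

Step 2 — compute geometric multiplicities via the rank-nullity identity g(λ) = n − rank(A − λI):
  rank(A − (5)·I) = 1, so dim ker(A − (5)·I) = n − 1 = 3

Summary:
  λ = 5: algebraic multiplicity = 4, geometric multiplicity = 3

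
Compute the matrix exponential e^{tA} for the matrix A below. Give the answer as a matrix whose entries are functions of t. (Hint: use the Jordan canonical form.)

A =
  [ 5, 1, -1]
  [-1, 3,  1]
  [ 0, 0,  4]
e^{tA} =
  [t*exp(4*t) + exp(4*t), t*exp(4*t), -t*exp(4*t)]
  [-t*exp(4*t), -t*exp(4*t) + exp(4*t), t*exp(4*t)]
  [0, 0, exp(4*t)]

Strategy: write A = P · J · P⁻¹ where J is a Jordan canonical form, so e^{tA} = P · e^{tJ} · P⁻¹, and e^{tJ} can be computed block-by-block.

A has Jordan form
J =
  [4, 1, 0]
  [0, 4, 0]
  [0, 0, 4]
(up to reordering of blocks).

Per-block formulas:
  For a 1×1 block at λ = 4: exp(t · [4]) = [e^(4t)].
  For a 2×2 Jordan block J_2(4): exp(t · J_2(4)) = e^(4t)·(I + t·N), where N is the 2×2 nilpotent shift.

After assembling e^{tJ} and conjugating by P, we get:

e^{tA} =
  [t*exp(4*t) + exp(4*t), t*exp(4*t), -t*exp(4*t)]
  [-t*exp(4*t), -t*exp(4*t) + exp(4*t), t*exp(4*t)]
  [0, 0, exp(4*t)]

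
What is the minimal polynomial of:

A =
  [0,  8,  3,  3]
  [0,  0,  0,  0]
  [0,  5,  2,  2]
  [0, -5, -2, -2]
x^2

The characteristic polynomial is χ_A(x) = x^4, so the eigenvalues are known. The minimal polynomial is
  m_A(x) = Π_λ (x − λ)^{k_λ}
where k_λ is the size of the *largest* Jordan block for λ (equivalently, the smallest k with (A − λI)^k v = 0 for every generalised eigenvector v of λ).

  λ = 0: largest Jordan block has size 2, contributing (x − 0)^2

So m_A(x) = x^2 = x^2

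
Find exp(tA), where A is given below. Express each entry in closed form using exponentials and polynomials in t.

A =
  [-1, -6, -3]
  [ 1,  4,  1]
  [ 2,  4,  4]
e^{tA} =
  [-3*exp(3*t) + 4*exp(2*t), -6*exp(3*t) + 6*exp(2*t), -3*exp(3*t) + 3*exp(2*t)]
  [exp(3*t) - exp(2*t), 2*exp(3*t) - exp(2*t), exp(3*t) - exp(2*t)]
  [2*exp(3*t) - 2*exp(2*t), 4*exp(3*t) - 4*exp(2*t), 2*exp(3*t) - exp(2*t)]

Strategy: write A = P · J · P⁻¹ where J is a Jordan canonical form, so e^{tA} = P · e^{tJ} · P⁻¹, and e^{tJ} can be computed block-by-block.

A has Jordan form
J =
  [2, 0, 0]
  [0, 2, 0]
  [0, 0, 3]
(up to reordering of blocks).

Per-block formulas:
  For a 1×1 block at λ = 3: exp(t · [3]) = [e^(3t)].
  For a 1×1 block at λ = 2: exp(t · [2]) = [e^(2t)].

After assembling e^{tJ} and conjugating by P, we get:

e^{tA} =
  [-3*exp(3*t) + 4*exp(2*t), -6*exp(3*t) + 6*exp(2*t), -3*exp(3*t) + 3*exp(2*t)]
  [exp(3*t) - exp(2*t), 2*exp(3*t) - exp(2*t), exp(3*t) - exp(2*t)]
  [2*exp(3*t) - 2*exp(2*t), 4*exp(3*t) - 4*exp(2*t), 2*exp(3*t) - exp(2*t)]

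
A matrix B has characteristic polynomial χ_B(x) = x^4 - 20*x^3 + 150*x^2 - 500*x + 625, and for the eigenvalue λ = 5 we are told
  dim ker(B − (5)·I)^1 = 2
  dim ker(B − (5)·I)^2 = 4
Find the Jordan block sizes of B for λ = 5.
Block sizes for λ = 5: [2, 2]

From the dimensions of kernels of powers, the number of Jordan blocks of size at least j is d_j − d_{j−1} where d_j = dim ker(N^j) (with d_0 = 0). Computing the differences gives [2, 2].
The number of blocks of size exactly k is (#blocks of size ≥ k) − (#blocks of size ≥ k + 1), so the partition is: 2 block(s) of size 2.
In nonincreasing order the block sizes are [2, 2].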